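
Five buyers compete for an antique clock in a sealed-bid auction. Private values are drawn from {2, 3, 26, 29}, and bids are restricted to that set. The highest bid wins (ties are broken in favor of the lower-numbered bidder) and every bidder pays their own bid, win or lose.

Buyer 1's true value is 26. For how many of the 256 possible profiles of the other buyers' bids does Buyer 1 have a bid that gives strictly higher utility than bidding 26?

191

Others bid (2, 2, 2, 2): truth gives 0; bid 2 gives 24 > 0. Violating.
Others bid (2, 2, 2, 3): truth gives 0; bid 3 gives 23 > 0. Violating.
Others bid (2, 2, 2, 29): truth gives -26; bid 2 gives -2 > -26. Violating.
Others bid (2, 2, 3, 2): truth gives 0; bid 3 gives 23 > 0. Violating.
Others bid (2, 2, 2, 26): truth gives 0; no alternative beats it.
Others bid (2, 2, 3, 26): truth gives 0; no alternative beats it.
(Checking all 256 profiles: 191 have a profitable deviation, 65 do not.)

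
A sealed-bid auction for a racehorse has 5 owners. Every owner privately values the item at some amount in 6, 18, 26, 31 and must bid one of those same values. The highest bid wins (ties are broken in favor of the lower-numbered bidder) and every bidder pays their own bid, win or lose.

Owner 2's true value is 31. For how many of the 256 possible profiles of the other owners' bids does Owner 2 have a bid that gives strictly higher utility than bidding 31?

118

Others bid (6, 6, 6, 6): truth gives 0; bid 18 gives 13 > 0. Violating.
Others bid (6, 6, 6, 18): truth gives 0; bid 18 gives 13 > 0. Violating.
Others bid (6, 6, 6, 26): truth gives 0; bid 26 gives 5 > 0. Violating.
Others bid (6, 6, 18, 6): truth gives 0; bid 18 gives 13 > 0. Violating.
Others bid (6, 6, 6, 31): truth gives 0; no alternative beats it.
Others bid (6, 6, 18, 31): truth gives 0; no alternative beats it.
(Checking all 256 profiles: 118 have a profitable deviation, 138 do not.)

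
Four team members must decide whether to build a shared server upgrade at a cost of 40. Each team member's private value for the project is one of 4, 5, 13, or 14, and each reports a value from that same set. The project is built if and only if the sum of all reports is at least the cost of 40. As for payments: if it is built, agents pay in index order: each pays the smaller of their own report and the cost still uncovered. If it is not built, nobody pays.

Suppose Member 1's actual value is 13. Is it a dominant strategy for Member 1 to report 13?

No

Consider the case where Member 2 reports 13, Member 3 reports 13 and Member 4 reports 13.
Truthful report 13: project built, pays 13, utility 13 - 13 = 0.
Report 4 instead: project built, pays 4, utility 13 - 4 = 9.
Since 9 > 0, reporting 4 is strictly better here, so truthful reporting is not dominant.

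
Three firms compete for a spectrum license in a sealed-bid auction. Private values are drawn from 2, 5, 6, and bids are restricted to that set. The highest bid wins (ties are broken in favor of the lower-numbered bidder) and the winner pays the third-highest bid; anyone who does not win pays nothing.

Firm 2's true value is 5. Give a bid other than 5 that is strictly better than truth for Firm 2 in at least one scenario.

Suppose Firm 1 bids 2 and Firm 3 bids 6.
Bid 5: loses, pays 0, utility 0.
Bid 6: wins, pays 2, utility 5 - 2 = 3.
So bidding 6 beats truth here (3 > 0).

6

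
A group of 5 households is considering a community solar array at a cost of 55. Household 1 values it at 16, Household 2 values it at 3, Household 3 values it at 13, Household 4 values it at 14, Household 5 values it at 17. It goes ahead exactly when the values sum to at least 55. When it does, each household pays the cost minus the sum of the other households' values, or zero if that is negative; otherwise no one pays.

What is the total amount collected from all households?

Total value 63 ≥ cost 55, so it is built.
Household 1: others sum to 47; max(0, 55 - 47) = 8.
Household 2: others sum to 60; max(0, 55 - 60) = 0.
Household 3: others sum to 50; max(0, 55 - 50) = 5.
Household 4: others sum to 49; max(0, 55 - 49) = 6.
Household 5: others sum to 46; max(0, 55 - 46) = 9.
Total collected = 8 + 0 + 5 + 6 + 9 = 28.

28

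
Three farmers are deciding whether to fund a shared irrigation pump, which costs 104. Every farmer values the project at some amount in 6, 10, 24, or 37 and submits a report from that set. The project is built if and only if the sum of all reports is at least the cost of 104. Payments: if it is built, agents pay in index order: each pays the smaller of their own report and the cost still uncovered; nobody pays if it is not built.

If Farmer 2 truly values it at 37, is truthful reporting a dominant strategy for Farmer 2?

Yes

Check each profile of the others' reports and compare truth against every alternative report.
Others report (6, 6): truth gives 0, best alternative gives 0.
Others report (6, 10): truth gives 0, best alternative gives 0.
Others report (6, 24): truth gives 0, best alternative gives 0.
Others report (6, 37): truth gives 0, best alternative gives 0.
Others report (10, 6): truth gives 0, best alternative gives 0.
Others report (10, 10): truth gives 0, best alternative gives 0.
(Remaining 10 profiles checked similarly; truth is weakly best in each.)
In every case the truthful report is at least as good as any alternative, so it is a dominant strategy.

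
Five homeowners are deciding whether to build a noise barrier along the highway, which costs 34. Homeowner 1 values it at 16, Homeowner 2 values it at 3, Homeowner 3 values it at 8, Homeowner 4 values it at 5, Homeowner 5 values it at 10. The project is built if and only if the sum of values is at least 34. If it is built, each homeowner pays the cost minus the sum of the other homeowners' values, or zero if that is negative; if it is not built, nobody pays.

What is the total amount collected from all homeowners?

Total value 42 ≥ cost 34, so it is built.
Homeowner 1: others sum to 26; max(0, 34 - 26) = 8.
Homeowner 2: others sum to 39; max(0, 34 - 39) = 0.
Homeowner 3: others sum to 34; max(0, 34 - 34) = 0.
Homeowner 4: others sum to 37; max(0, 34 - 37) = 0.
Homeowner 5: others sum to 32; max(0, 34 - 32) = 2.
Total collected = 8 + 0 + 0 + 0 + 2 = 10.

10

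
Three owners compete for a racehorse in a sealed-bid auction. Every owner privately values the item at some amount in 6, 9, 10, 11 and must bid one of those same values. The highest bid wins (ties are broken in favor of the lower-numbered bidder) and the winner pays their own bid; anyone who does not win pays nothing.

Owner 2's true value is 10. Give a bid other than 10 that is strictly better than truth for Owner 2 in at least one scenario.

9

Suppose Owner 1 bids 6 and Owner 3 bids 6.
Bid 10: wins, pays 10, utility 10 - 10 = 0.
Bid 9: wins, pays 9, utility 10 - 9 = 1.
So bidding 9 beats truth here (1 > 0).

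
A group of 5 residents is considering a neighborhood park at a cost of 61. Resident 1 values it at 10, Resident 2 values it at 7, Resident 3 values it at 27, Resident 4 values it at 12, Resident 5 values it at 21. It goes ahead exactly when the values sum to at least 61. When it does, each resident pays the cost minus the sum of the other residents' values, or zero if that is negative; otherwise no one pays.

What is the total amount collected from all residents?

16

Total value 77 ≥ cost 61, so it is built.
Resident 1: others sum to 67; max(0, 61 - 67) = 0.
Resident 2: others sum to 70; max(0, 61 - 70) = 0.
Resident 3: others sum to 50; max(0, 61 - 50) = 11.
Resident 4: others sum to 65; max(0, 61 - 65) = 0.
Resident 5: others sum to 56; max(0, 61 - 56) = 5.
Total collected = 0 + 0 + 11 + 0 + 5 = 16.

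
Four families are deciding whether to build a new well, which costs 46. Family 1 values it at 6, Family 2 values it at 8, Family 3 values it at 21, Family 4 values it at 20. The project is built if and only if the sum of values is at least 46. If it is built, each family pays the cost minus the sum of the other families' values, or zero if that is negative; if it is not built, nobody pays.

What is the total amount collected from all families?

Total value 55 ≥ cost 46, so it is built.
Family 1: others sum to 49; max(0, 46 - 49) = 0.
Family 2: others sum to 47; max(0, 46 - 47) = 0.
Family 3: others sum to 34; max(0, 46 - 34) = 12.
Family 4: others sum to 35; max(0, 46 - 35) = 11.
Total collected = 0 + 0 + 12 + 11 = 23.

23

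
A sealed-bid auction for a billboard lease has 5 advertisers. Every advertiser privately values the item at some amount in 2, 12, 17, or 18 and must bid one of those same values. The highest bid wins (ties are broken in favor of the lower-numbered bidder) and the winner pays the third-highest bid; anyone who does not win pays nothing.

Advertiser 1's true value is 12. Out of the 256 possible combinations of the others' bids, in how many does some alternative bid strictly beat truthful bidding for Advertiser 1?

8

Others bid (2, 2, 2, 17): truth gives 0; bid 17 gives 10 > 0. Violating.
Others bid (2, 2, 2, 18): truth gives 0; bid 18 gives 10 > 0. Violating.
Others bid (2, 2, 17, 2): truth gives 0; bid 17 gives 10 > 0. Violating.
Others bid (2, 2, 18, 2): truth gives 0; bid 18 gives 10 > 0. Violating.
Others bid (2, 2, 2, 2): truth gives 10; no alternative beats it.
Others bid (2, 2, 2, 12): truth gives 10; no alternative beats it.
(Checking all 256 profiles: 8 have a profitable deviation, 248 do not.)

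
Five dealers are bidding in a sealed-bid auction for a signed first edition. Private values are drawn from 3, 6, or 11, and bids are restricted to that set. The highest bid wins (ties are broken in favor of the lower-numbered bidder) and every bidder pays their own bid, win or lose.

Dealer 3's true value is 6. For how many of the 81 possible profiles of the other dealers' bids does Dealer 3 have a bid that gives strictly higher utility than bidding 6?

Others bid (3, 3, 3, 11): truth gives -6; bid 3 gives -3 > -6. Violating.
Others bid (3, 3, 6, 11): truth gives -6; bid 3 gives -3 > -6. Violating.
Others bid (3, 3, 11, 3): truth gives -6; bid 3 gives -3 > -6. Violating.
Others bid (3, 3, 11, 6): truth gives -6; bid 3 gives -3 > -6. Violating.
Others bid (3, 3, 3, 3): truth gives 0; no alternative beats it.
Others bid (3, 3, 3, 6): truth gives 0; no alternative beats it.
(Checking all 81 profiles: 77 have a profitable deviation, 4 do not.)

77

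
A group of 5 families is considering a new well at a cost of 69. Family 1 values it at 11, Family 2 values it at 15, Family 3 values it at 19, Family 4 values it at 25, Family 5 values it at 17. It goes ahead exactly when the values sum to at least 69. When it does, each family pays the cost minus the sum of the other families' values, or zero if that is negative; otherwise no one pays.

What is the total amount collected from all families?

8

Total value 87 ≥ cost 69, so it is built.
Family 1: others sum to 76; max(0, 69 - 76) = 0.
Family 2: others sum to 72; max(0, 69 - 72) = 0.
Family 3: others sum to 68; max(0, 69 - 68) = 1.
Family 4: others sum to 62; max(0, 69 - 62) = 7.
Family 5: others sum to 70; max(0, 69 - 70) = 0.
Total collected = 0 + 0 + 1 + 7 + 0 = 8.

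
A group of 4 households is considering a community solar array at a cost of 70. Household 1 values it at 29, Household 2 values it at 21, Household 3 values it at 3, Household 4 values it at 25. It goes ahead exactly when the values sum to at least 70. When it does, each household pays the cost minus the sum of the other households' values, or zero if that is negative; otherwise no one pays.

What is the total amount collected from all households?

51

Total value 78 ≥ cost 70, so it is built.
Household 1: others sum to 49; max(0, 70 - 49) = 21.
Household 2: others sum to 57; max(0, 70 - 57) = 13.
Household 3: others sum to 75; max(0, 70 - 75) = 0.
Household 4: others sum to 53; max(0, 70 - 53) = 17.
Total collected = 21 + 13 + 0 + 17 = 51.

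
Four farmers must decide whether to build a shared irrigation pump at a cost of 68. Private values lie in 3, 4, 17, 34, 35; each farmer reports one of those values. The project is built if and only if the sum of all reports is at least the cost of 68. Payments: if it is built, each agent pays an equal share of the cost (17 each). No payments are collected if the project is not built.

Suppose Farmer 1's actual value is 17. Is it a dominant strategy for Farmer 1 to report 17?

Yes

Check each profile of the others' reports and compare truth against every alternative report.
Others report (3, 3, 3): truth gives 0, best alternative gives 0.
Others report (3, 3, 4): truth gives 0, best alternative gives 0.
Others report (3, 3, 17): truth gives 0, best alternative gives 0.
Others report (3, 3, 34): truth gives 0, best alternative gives 0.
Others report (3, 3, 35): truth gives 0, best alternative gives 0.
Others report (3, 4, 3): truth gives 0, best alternative gives 0.
(Remaining 119 profiles checked similarly; truth is weakly best in each.)
In every case the truthful report is at least as good as any alternative, so it is a dominant strategy.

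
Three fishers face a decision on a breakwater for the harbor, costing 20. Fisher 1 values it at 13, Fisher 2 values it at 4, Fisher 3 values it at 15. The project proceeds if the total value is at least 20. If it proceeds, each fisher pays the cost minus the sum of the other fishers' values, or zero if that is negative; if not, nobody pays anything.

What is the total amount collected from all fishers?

4

Total value 32 ≥ cost 20, so it is built.
Fisher 1: others sum to 19; max(0, 20 - 19) = 1.
Fisher 2: others sum to 28; max(0, 20 - 28) = 0.
Fisher 3: others sum to 17; max(0, 20 - 17) = 3.
Total collected = 1 + 0 + 3 = 4.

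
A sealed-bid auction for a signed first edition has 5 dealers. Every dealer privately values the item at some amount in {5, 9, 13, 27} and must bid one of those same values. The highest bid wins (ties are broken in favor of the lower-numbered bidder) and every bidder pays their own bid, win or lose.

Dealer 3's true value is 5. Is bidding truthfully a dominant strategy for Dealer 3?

No

Consider the case where Dealer 1 bids 5, Dealer 2 bids 5, Dealer 4 bids 5 and Dealer 5 bids 5.
Truthful bid 5: loses but pays 5, utility -5.
Bid 9 instead: wins, pays 9, utility 5 - 9 = -4.
Since -4 > -5, bidding 9 is strictly better here, so truthful bidding is not dominant.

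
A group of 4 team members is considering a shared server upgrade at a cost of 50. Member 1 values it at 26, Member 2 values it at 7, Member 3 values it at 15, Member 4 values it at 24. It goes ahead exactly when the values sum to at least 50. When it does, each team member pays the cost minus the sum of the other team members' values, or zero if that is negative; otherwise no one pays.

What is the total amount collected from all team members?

6

Total value 72 ≥ cost 50, so it is built.
Member 1: others sum to 46; max(0, 50 - 46) = 4.
Member 2: others sum to 65; max(0, 50 - 65) = 0.
Member 3: others sum to 57; max(0, 50 - 57) = 0.
Member 4: others sum to 48; max(0, 50 - 48) = 2.
Total collected = 4 + 0 + 0 + 2 = 6.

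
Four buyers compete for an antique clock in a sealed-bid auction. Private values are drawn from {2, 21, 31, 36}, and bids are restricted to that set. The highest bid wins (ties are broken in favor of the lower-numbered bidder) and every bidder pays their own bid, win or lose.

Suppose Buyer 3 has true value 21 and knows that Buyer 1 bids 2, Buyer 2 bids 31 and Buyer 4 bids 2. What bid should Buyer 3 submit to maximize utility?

2

Bid 2: loses but pays 2, utility -2.
Bid 21: loses but pays 21, utility -21.
Bid 31: loses but pays 31, utility -31.
Bid 36: wins, pays 36, utility 21 - 36 = -15.
The best choice is 2 with utility -2.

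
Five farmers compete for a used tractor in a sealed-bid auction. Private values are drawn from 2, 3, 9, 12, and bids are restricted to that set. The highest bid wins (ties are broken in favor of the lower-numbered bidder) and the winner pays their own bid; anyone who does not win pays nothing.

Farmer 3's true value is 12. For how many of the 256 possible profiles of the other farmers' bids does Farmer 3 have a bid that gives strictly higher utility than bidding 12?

Others bid (2, 2, 2, 2): truth gives 0; bid 3 gives 9 > 0. Violating.
Others bid (2, 2, 2, 3): truth gives 0; bid 3 gives 9 > 0. Violating.
Others bid (2, 2, 2, 9): truth gives 0; bid 9 gives 3 > 0. Violating.
Others bid (2, 2, 3, 2): truth gives 0; bid 3 gives 9 > 0. Violating.
Others bid (2, 2, 2, 12): truth gives 0; no alternative beats it.
Others bid (2, 2, 3, 12): truth gives 0; no alternative beats it.
(Checking all 256 profiles: 36 have a profitable deviation, 220 do not.)

36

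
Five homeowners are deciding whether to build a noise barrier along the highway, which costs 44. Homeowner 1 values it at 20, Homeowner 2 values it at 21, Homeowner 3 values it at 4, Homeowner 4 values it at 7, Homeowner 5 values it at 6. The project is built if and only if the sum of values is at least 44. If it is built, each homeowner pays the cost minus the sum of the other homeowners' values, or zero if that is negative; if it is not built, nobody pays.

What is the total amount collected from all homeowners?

Total value 58 ≥ cost 44, so it is built.
Homeowner 1: others sum to 38; max(0, 44 - 38) = 6.
Homeowner 2: others sum to 37; max(0, 44 - 37) = 7.
Homeowner 3: others sum to 54; max(0, 44 - 54) = 0.
Homeowner 4: others sum to 51; max(0, 44 - 51) = 0.
Homeowner 5: others sum to 52; max(0, 44 - 52) = 0.
Total collected = 6 + 7 + 0 + 0 + 0 = 13.

13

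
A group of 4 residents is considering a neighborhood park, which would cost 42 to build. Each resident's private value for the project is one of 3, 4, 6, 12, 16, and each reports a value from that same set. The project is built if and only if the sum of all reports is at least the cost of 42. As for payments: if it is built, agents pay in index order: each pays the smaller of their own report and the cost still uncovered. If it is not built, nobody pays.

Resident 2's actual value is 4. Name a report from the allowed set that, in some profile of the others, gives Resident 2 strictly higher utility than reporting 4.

3

Suppose Resident 1 reports 12, Resident 3 reports 12 and Resident 4 reports 16.
Report 4: project built, pays 4, utility 4 - 4 = 0.
Report 3: project built, pays 3, utility 4 - 3 = 1.
So reporting 3 beats truth here (1 > 0).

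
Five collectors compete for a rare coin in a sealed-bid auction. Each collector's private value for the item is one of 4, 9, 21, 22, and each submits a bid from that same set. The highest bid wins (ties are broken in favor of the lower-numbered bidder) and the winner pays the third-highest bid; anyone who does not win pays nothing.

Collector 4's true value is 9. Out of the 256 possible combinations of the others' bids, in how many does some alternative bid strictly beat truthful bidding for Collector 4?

Others bid (4, 4, 4, 21): truth gives 0; bid 21 gives 5 > 0. Violating.
Others bid (4, 4, 4, 22): truth gives 0; bid 22 gives 5 > 0. Violating.
Others bid (4, 4, 9, 4): truth gives 0; bid 21 gives 5 > 0. Violating.
Others bid (4, 4, 21, 4): truth gives 0; bid 22 gives 5 > 0. Violating.
Others bid (4, 4, 4, 4): truth gives 5; no alternative beats it.
Others bid (4, 4, 4, 9): truth gives 5; no alternative beats it.
(Checking all 256 profiles: 8 have a profitable deviation, 248 do not.)

8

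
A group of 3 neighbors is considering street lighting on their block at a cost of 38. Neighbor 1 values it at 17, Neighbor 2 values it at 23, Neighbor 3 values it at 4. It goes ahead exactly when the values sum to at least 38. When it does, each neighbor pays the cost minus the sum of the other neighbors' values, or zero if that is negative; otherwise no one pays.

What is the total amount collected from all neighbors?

28

Total value 44 ≥ cost 38, so it is built.
Neighbor 1: others sum to 27; max(0, 38 - 27) = 11.
Neighbor 2: others sum to 21; max(0, 38 - 21) = 17.
Neighbor 3: others sum to 40; max(0, 38 - 40) = 0.
Total collected = 11 + 17 + 0 = 28.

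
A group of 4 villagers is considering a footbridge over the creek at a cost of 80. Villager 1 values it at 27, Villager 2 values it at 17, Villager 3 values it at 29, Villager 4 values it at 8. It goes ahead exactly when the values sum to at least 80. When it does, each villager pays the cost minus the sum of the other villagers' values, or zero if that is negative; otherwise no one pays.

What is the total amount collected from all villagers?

77

Total value 81 ≥ cost 80, so it is built.
Villager 1: others sum to 54; max(0, 80 - 54) = 26.
Villager 2: others sum to 64; max(0, 80 - 64) = 16.
Villager 3: others sum to 52; max(0, 80 - 52) = 28.
Villager 4: others sum to 73; max(0, 80 - 73) = 7.
Total collected = 26 + 16 + 28 + 7 = 77.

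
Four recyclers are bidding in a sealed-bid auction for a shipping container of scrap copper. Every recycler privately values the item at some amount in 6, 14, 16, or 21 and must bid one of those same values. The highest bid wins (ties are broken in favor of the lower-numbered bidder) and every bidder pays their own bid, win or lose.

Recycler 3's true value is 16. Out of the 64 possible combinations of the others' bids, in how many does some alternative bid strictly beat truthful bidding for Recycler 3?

Others bid (6, 6, 6): truth gives 0; bid 14 gives 2 > 0. Violating.
Others bid (6, 6, 14): truth gives 0; bid 14 gives 2 > 0. Violating.
Others bid (6, 6, 21): truth gives -16; bid 21 gives -5 > -16. Violating.
Others bid (6, 14, 21): truth gives -16; bid 21 gives -5 > -16. Violating.
Others bid (6, 6, 16): truth gives 0; no alternative beats it.
Others bid (6, 14, 6): truth gives 0; no alternative beats it.
(Checking all 64 profiles: 54 have a profitable deviation, 10 do not.)

54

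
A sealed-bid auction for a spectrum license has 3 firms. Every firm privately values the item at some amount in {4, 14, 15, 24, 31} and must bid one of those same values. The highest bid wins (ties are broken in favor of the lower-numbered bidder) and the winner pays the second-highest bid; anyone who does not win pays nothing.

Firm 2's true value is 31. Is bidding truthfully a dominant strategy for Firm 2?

Yes

Check each profile of the others' bids and compare truth against every alternative bid.
Others bid (24, 4): truth gives 7, best alternative gives 0.
Others bid (24, 14): truth gives 7, best alternative gives 0.
Others bid (24, 15): truth gives 7, best alternative gives 0.
Others bid (24, 24): truth gives 7, best alternative gives 0.
Others bid (4, 4): truth gives 27, best alternative gives 27.
Others bid (4, 14): truth gives 17, best alternative gives 17.
(Remaining 19 profiles checked similarly; truth is weakly best in each.)
In every case the truthful bid is at least as good as any alternative, so it is a dominant strategy.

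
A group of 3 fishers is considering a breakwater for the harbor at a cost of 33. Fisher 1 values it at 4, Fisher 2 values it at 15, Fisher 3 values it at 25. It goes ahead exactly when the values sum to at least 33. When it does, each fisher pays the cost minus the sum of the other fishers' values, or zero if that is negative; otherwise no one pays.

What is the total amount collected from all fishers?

Total value 44 ≥ cost 33, so it is built.
Fisher 1: others sum to 40; max(0, 33 - 40) = 0.
Fisher 2: others sum to 29; max(0, 33 - 29) = 4.
Fisher 3: others sum to 19; max(0, 33 - 19) = 14.
Total collected = 0 + 4 + 14 = 18.

18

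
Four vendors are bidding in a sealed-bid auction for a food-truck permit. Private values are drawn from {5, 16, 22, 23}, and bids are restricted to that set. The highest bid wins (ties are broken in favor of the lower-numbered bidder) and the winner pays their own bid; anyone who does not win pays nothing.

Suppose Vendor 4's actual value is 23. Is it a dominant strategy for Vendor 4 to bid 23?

Consider the case where Vendor 1 bids 5, Vendor 2 bids 5 and Vendor 3 bids 5.
Truthful bid 23: wins, pays 23, utility 23 - 23 = 0.
Bid 16 instead: wins, pays 16, utility 23 - 16 = 7.
Since 7 > 0, bidding 16 is strictly better here, so truthful bidding is not dominant.

No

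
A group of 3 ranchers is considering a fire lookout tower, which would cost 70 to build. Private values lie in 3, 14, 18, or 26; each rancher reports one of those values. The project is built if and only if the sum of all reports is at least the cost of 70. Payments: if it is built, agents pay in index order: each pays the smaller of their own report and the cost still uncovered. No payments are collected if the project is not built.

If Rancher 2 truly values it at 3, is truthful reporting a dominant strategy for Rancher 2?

Yes

Check each profile of the others' reports and compare truth against every alternative report.
Others report (3, 3): truth gives 0, best alternative gives 0.
Others report (3, 14): truth gives 0, best alternative gives 0.
Others report (3, 18): truth gives 0, best alternative gives 0.
Others report (3, 26): truth gives 0, best alternative gives 0.
Others report (14, 3): truth gives 0, best alternative gives 0.
Others report (14, 14): truth gives 0, best alternative gives 0.
(Remaining 10 profiles checked similarly; truth is weakly best in each.)
In every case the truthful report is at least as good as any alternative, so it is a dominant strategy.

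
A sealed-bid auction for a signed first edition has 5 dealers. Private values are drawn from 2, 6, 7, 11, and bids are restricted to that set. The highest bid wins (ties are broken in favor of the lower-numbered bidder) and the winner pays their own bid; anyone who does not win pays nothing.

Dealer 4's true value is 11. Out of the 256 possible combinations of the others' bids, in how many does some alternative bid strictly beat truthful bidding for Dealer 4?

24

Others bid (2, 2, 2, 2): truth gives 0; bid 6 gives 5 > 0. Violating.
Others bid (2, 2, 2, 6): truth gives 0; bid 6 gives 5 > 0. Violating.
Others bid (2, 2, 2, 7): truth gives 0; bid 7 gives 4 > 0. Violating.
Others bid (2, 2, 6, 2): truth gives 0; bid 7 gives 4 > 0. Violating.
Others bid (2, 2, 2, 11): truth gives 0; no alternative beats it.
Others bid (2, 2, 6, 11): truth gives 0; no alternative beats it.
(Checking all 256 profiles: 24 have a profitable deviation, 232 do not.)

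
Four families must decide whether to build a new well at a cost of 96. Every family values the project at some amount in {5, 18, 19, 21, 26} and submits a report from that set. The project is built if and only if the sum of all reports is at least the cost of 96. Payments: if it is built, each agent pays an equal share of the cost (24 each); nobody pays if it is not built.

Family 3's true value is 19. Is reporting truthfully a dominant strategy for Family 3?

Consider the case where Family 1 reports 26, Family 2 reports 26 and Family 4 reports 26.
Truthful report 19: project built, pays 24, utility 19 - 24 = -5.
Report 5 instead: project not built, utility 0.
Since 0 > -5, reporting 5 is strictly better here, so truthful reporting is not dominant.

No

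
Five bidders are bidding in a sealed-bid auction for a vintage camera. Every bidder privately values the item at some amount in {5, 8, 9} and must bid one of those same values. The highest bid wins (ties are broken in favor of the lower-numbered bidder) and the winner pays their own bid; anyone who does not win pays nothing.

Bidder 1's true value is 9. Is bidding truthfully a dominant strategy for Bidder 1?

No

Consider the case where Bidder 2 bids 5, Bidder 3 bids 5, Bidder 4 bids 5 and Bidder 5 bids 5.
Truthful bid 9: wins, pays 9, utility 9 - 9 = 0.
Bid 5 instead: wins, pays 5, utility 9 - 5 = 4.
Since 4 > 0, bidding 5 is strictly better here, so truthful bidding is not dominant.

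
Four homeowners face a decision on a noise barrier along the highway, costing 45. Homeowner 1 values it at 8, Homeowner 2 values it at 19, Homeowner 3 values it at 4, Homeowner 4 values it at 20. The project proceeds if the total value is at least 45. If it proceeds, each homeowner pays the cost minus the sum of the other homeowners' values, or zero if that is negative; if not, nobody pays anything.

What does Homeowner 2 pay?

Total value 51 ≥ cost 45, so the project is built.
The other homeowners' values sum to 32.
Cost minus that sum is 45 - 32 = 13.

13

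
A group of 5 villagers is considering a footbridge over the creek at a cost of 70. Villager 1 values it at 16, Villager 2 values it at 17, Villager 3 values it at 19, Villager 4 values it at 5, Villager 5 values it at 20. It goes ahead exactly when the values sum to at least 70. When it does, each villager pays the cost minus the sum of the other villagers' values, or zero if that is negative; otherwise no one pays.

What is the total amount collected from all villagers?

44

Total value 77 ≥ cost 70, so it is built.
Villager 1: others sum to 61; max(0, 70 - 61) = 9.
Villager 2: others sum to 60; max(0, 70 - 60) = 10.
Villager 3: others sum to 58; max(0, 70 - 58) = 12.
Villager 4: others sum to 72; max(0, 70 - 72) = 0.
Villager 5: others sum to 57; max(0, 70 - 57) = 13.
Total collected = 9 + 10 + 12 + 0 + 13 = 44.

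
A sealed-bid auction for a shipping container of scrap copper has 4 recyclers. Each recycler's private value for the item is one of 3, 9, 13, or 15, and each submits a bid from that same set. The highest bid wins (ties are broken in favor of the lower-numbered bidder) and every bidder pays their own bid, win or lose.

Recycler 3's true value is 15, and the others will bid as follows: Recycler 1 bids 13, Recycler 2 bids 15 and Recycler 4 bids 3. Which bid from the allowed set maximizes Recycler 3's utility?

Bid 3: loses but pays 3, utility -3.
Bid 9: loses but pays 9, utility -9.
Bid 13: loses but pays 13, utility -13.
Bid 15: loses but pays 15, utility -15.
The best choice is 3 with utility -3.

3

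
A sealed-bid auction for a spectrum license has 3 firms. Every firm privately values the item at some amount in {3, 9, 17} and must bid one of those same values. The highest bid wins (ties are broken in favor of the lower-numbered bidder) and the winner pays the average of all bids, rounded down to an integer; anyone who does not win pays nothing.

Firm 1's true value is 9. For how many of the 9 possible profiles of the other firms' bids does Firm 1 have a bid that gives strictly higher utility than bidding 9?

Others bid (3, 3): truth gives 4; bid 3 gives 6 > 4. Violating.
Others bid (3, 9): truth gives 2; no alternative beats it.
Others bid (3, 17): truth gives 0; no alternative beats it.
(Checking all 9 profiles: 1 has a profitable deviation, 8 do not.)

1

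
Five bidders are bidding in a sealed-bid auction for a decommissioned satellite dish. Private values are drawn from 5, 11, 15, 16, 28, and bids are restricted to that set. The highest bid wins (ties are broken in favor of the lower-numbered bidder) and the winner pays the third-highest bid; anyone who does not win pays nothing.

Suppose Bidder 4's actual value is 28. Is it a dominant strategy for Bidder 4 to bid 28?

Yes

Check each profile of the others' bids and compare truth against every alternative bid.
Others bid (5, 5, 5, 28): truth gives 23, best alternative gives 0.
Others bid (5, 5, 16, 5): truth gives 23, best alternative gives 0.
Others bid (5, 16, 5, 5): truth gives 23, best alternative gives 0.
Others bid (16, 5, 5, 5): truth gives 23, best alternative gives 0.
Others bid (5, 5, 11, 28): truth gives 17, best alternative gives 0.
Others bid (5, 5, 16, 11): truth gives 17, best alternative gives 0.
(Remaining 619 profiles checked similarly; truth is weakly best in each.)
In every case the truthful bid is at least as good as any alternative, so it is a dominant strategy.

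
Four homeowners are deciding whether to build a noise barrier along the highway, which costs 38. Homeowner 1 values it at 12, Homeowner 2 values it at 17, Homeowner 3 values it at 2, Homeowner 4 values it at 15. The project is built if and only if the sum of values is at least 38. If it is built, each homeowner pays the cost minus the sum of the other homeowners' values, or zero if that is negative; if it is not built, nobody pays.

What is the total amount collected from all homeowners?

20

Total value 46 ≥ cost 38, so it is built.
Homeowner 1: others sum to 34; max(0, 38 - 34) = 4.
Homeowner 2: others sum to 29; max(0, 38 - 29) = 9.
Homeowner 3: others sum to 44; max(0, 38 - 44) = 0.
Homeowner 4: others sum to 31; max(0, 38 - 31) = 7.
Total collected = 4 + 9 + 0 + 7 = 20.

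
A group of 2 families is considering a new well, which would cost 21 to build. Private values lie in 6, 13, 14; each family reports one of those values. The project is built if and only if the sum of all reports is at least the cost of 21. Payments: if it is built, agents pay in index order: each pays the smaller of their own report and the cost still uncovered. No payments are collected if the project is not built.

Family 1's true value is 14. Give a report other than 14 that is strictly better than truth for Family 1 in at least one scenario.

Suppose Family 2 reports 13.
Report 14: project built, pays 14, utility 14 - 14 = 0.
Report 13: project built, pays 13, utility 14 - 13 = 1.
So reporting 13 beats truth here (1 > 0).

13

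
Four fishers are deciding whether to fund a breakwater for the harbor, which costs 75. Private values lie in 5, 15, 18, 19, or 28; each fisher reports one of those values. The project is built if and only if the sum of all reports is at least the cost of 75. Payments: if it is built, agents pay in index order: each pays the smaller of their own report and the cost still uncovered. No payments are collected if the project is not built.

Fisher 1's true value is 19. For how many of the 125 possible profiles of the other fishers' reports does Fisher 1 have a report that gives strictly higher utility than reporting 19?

41

Others report (5, 28, 28): truth gives 0; report 15 gives 4 > 0. Violating.
Others report (15, 15, 28): truth gives 0; report 18 gives 1 > 0. Violating.
Others report (15, 18, 28): truth gives 0; report 15 gives 4 > 0. Violating.
Others report (15, 19, 28): truth gives 0; report 15 gives 4 > 0. Violating.
Others report (5, 5, 5): truth gives 0; no alternative beats it.
Others report (5, 5, 15): truth gives 0; no alternative beats it.
(Checking all 125 profiles: 41 have a profitable deviation, 84 do not.)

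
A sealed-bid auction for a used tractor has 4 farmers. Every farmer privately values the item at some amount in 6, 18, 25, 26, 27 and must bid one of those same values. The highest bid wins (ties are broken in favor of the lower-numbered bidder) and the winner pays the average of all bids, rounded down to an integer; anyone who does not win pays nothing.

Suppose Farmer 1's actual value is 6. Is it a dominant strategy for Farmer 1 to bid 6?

Check each profile of the others' bids and compare truth against every alternative bid.
Others bid (18, 18, 18): truth gives 0, best alternative gives -12.
Others bid (6, 18, 18): truth gives 0, best alternative gives -9.
Others bid (18, 6, 18): truth gives 0, best alternative gives -9.
Others bid (18, 18, 6): truth gives 0, best alternative gives -9.
Others bid (6, 6, 18): truth gives 0, best alternative gives -6.
Others bid (6, 18, 6): truth gives 0, best alternative gives -6.
(Remaining 119 profiles checked similarly; truth is weakly best in each.)
In every case the truthful bid is at least as good as any alternative, so it is a dominant strategy.

Yes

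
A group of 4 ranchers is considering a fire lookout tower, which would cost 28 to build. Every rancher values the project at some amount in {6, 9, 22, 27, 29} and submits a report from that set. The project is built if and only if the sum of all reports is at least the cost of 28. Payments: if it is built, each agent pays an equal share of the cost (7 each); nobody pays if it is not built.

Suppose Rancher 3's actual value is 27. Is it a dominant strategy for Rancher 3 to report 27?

Check each profile of the others' reports and compare truth against every alternative report.
Others report (6, 6, 6): truth gives 20, best alternative gives 20.
Others report (6, 6, 9): truth gives 20, best alternative gives 20.
Others report (6, 6, 22): truth gives 20, best alternative gives 20.
Others report (6, 6, 27): truth gives 20, best alternative gives 20.
Others report (6, 6, 29): truth gives 20, best alternative gives 20.
Others report (6, 9, 6): truth gives 20, best alternative gives 20.
(Remaining 119 profiles checked similarly; truth is weakly best in each.)
In every case the truthful report is at least as good as any alternative, so it is a dominant strategy.

Yes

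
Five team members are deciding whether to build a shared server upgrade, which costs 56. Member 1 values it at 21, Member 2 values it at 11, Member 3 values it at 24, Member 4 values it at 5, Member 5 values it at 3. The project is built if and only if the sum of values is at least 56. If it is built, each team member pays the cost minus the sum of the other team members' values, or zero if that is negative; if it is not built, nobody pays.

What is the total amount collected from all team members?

Total value 64 ≥ cost 56, so it is built.
Member 1: others sum to 43; max(0, 56 - 43) = 13.
Member 2: others sum to 53; max(0, 56 - 53) = 3.
Member 3: others sum to 40; max(0, 56 - 40) = 16.
Member 4: others sum to 59; max(0, 56 - 59) = 0.
Member 5: others sum to 61; max(0, 56 - 61) = 0.
Total collected = 13 + 3 + 16 + 0 + 0 = 32.

32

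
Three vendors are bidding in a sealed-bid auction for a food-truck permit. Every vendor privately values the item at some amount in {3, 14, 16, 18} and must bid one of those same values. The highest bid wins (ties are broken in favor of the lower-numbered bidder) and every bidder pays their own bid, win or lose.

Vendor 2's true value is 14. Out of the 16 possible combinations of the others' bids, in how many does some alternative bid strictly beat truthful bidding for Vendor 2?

14

Others bid (3, 16): truth gives -14; bid 16 gives -2 > -14. Violating.
Others bid (3, 18): truth gives -14; bid 3 gives -3 > -14. Violating.
Others bid (14, 3): truth gives -14; bid 16 gives -2 > -14. Violating.
Others bid (14, 14): truth gives -14; bid 16 gives -2 > -14. Violating.
Others bid (3, 3): truth gives 0; no alternative beats it.
Others bid (3, 14): truth gives 0; no alternative beats it.
(Checking all 16 profiles: 14 have a profitable deviation, 2 do not.)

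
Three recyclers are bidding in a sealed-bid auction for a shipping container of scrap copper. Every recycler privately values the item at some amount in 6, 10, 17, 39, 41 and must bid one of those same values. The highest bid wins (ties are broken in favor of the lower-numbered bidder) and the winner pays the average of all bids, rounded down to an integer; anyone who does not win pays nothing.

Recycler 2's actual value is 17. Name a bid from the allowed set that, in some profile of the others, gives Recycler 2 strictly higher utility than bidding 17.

Suppose Recycler 1 bids 6 and Recycler 3 bids 6.
Bid 17: wins, pays 9, utility 17 - 9 = 8.
Bid 10: wins, pays 7, utility 17 - 7 = 10.
So bidding 10 beats truth here (10 > 8).

10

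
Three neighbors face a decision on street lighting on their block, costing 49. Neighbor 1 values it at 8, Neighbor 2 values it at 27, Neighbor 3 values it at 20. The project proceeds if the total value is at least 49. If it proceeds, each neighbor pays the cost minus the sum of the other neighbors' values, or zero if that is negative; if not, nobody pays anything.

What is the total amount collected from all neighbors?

37

Total value 55 ≥ cost 49, so it is built.
Neighbor 1: others sum to 47; max(0, 49 - 47) = 2.
Neighbor 2: others sum to 28; max(0, 49 - 28) = 21.
Neighbor 3: others sum to 35; max(0, 49 - 35) = 14.
Total collected = 2 + 21 + 14 = 37.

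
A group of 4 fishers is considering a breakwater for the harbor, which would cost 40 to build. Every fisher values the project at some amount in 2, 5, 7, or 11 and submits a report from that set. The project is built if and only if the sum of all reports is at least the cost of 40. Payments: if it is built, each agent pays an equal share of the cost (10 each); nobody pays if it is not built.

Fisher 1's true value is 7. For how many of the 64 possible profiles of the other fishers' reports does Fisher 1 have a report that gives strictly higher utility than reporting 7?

Others report (11, 11, 11): truth gives -3; report 2 gives 0 > -3. Violating.
Others report (2, 2, 2): truth gives 0; no alternative beats it.
Others report (2, 2, 5): truth gives 0; no alternative beats it.
(Checking all 64 profiles: 1 has a profitable deviation, 63 do not.)

1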